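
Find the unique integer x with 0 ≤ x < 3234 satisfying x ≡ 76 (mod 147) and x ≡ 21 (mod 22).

Write x = 76 + 147·k. Then 147·k ≡ 21 − 76 ≡ 11 (mod 22).
Need 147⁻¹ mod 22. Extended Euclid on (22, 15):
22 = 1×15 + 7
15 = 2×7 + 1
7 = 7×1 + 0
Back-substitute:
1 = 15 − 2·7
1 = −2·22 + 3·15
147⁻¹ ≡ 3 (mod 22), so k ≡ 3·11 ≡ 11 (mod 22).
x = 76 + 147·11 = 1693.

1693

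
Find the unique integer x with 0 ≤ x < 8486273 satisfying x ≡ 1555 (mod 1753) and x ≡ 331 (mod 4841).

Write x = 1555 + 1753·k. Then 1753·k ≡ 331 − 1555 ≡ 3617 (mod 4841).
Need 1753⁻¹ mod 4841. Extended Euclid on (4841, 1753):
4841 = 2×1753 + 1335
1753 = 1×1335 + 418
1335 = 3×418 + 81
418 = 5×81 + 13
81 = 6×13 + 3
13 = 4×3 + 1
3 = 3×1 + 0
Back-substitute:
1 = 13 − 4·3
1 = −4·81 + 25·13
1 = 25·418 − 129·81
1 = −129·1335 + 412·418
1 = 412·1753 − 541·1335
1 = −541·4841 + 1494·1753
1753⁻¹ ≡ 1494 (mod 4841), so k ≡ 1494·3617 ≡ 1242 (mod 4841).
x = 1555 + 1753·1242 = 2178781.

2178781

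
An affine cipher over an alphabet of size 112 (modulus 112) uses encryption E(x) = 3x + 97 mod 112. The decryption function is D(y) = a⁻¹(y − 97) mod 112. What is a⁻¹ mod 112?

Extended Euclidean algorithm:
112 = 37·3 + 1
3 = 3·1 + 0
gcd = 1, so the inverse exists. Back-substitute:
1 = 112 − 37·3
Thus 3·(-37) ≡ 1 (mod 112); reducing, -37 mod 112 = 75.

75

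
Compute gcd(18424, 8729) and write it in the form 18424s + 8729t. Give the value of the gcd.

7

Repeated division:
18424 = 2*8729 + 966
8729 = 9*966 + 35
966 = 27*35 + 21
35 = 1*21 + 14
21 = 1*14 + 7
14 = 2*7 + 0
gcd(18424, 8729) = 7.
Back-substituting:
7 = 21 − 14
7 = −35 + 2·21
7 = 2·966 − 55·35
7 = −55·8729 + 497·966
7 = 497·18424 − 1049·8729
So 7 = (497)·18424 + (-1049)·8729.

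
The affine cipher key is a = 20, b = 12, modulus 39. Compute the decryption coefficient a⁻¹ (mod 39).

2

Apply the Euclidean algorithm to 39 and 20:
39 = 1×20 + 19
20 = 1×19 + 1
19 = 19×1 + 0
gcd = 1, so the inverse exists. Back-substitute:
1 = 20 − 19
1 = −39 + 2·20
So 20·2 ≡ 1 (mod 39).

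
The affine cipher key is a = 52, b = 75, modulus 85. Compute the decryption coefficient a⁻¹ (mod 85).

gcd(85, 52) by repeated division:
85 = 1×52 + 33
52 = 1×33 + 19
33 = 1×19 + 14
19 = 1×14 + 5
14 = 2×5 + 4
5 = 1×4 + 1
4 = 4×1 + 0
Since gcd(52, 85) = 1, back-substitute to write 1 as a combination:
1 = 5 − 4
1 = −14 + 3·5
1 = 3·19 − 4·14
1 = −4·33 + 7·19
1 = 7·52 − 11·33
1 = −11·85 + 18·52
So 52·18 ≡ 1 (mod 85).

18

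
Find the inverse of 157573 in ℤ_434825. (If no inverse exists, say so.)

Apply the Euclidean algorithm to 434825 and 157573:
434825 = 2×157573 + 119679
157573 = 1×119679 + 37894
119679 = 3×37894 + 5997
37894 = 6×5997 + 1912
5997 = 3×1912 + 261
1912 = 7×261 + 85
261 = 3×85 + 6
85 = 14×6 + 1
6 = 6×1 + 0
Since gcd(157573, 434825) = 1, back-substitute to write 1 as a combination:
1 = 85 − 14·6
1 = −14·261 + 43·85
1 = 43·1912 − 315·261
1 = −315·5997 + 988·1912
1 = 988·37894 − 6243·5997
1 = −6243·119679 + 19717·37894
1 = 19717·157573 − 25960·119679
1 = −25960·434825 + 71637·157573
So 157573·71637 ≡ 1 (mod 434825).

71637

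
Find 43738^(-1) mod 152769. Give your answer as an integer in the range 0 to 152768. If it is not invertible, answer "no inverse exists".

128686

Extended Euclidean algorithm:
152769 = 3·43738 + 21555
43738 = 2·21555 + 628
21555 = 34·628 + 203
628 = 3·203 + 19
203 = 10·19 + 13
19 = 1·13 + 6
13 = 2·6 + 1
6 = 6·1 + 0
gcd = 1, so the inverse exists. Back-substitute:
1 = 13 − 2·6
1 = −2·19 + 3·13
1 = 3·203 − 32·19
1 = −32·628 + 99·203
1 = 99·21555 − 3398·628
1 = −3398·43738 + 6895·21555
1 = 6895·152769 − 24083·43738
Thus 43738·(-24083) ≡ 1 (mod 152769); reducing, -24083 mod 152769 = 128686.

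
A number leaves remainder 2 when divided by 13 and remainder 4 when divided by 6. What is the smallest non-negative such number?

Write x = 2 + 13·k. Then 13·k ≡ 4 − 2 ≡ 2 (mod 6).
Need 13⁻¹ mod 6. Extended Euclid on (6, 1):
6 = 6·1 + 0
13⁻¹ ≡ 1 (mod 6), so k ≡ 1·2 ≡ 2 (mod 6).
x = 2 + 13·2 = 28.

28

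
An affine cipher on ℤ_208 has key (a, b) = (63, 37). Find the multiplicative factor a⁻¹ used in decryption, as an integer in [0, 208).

Run Euclid on (208, 63):
208 = 3*63 + 19
63 = 3*19 + 6
19 = 3*6 + 1
6 = 6*1 + 0
gcd = 1, so the inverse exists. Back-substitute:
1 = 19 − 3·6
1 = −3·63 + 10·19
1 = 10·208 − 33·63
Thus 63·(-33) ≡ 1 (mod 208); reducing, -33 mod 208 = 175.

175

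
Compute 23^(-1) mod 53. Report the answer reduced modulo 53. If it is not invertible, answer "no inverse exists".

30

gcd(53, 23) by repeated division:
53 = 2*23 + 7
23 = 3*7 + 2
7 = 3*2 + 1
2 = 2*1 + 0
The gcd is 1. Working backward:
1 = 7 − 3·2
1 = −3·23 + 10·7
1 = 10·53 − 23·23
Hence 23⁻¹ ≡ -23 ≡ 30 (mod 53).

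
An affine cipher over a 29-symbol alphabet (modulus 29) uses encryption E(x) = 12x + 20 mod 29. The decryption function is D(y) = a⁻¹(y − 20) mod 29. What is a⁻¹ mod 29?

17

gcd(29, 12) by repeated division:
29 = 2*12 + 5
12 = 2*5 + 2
5 = 2*2 + 1
2 = 2*1 + 0
gcd = 1, so the inverse exists. Back-substitute:
1 = 5 − 2·2
1 = −2·12 + 5·5
1 = 5·29 − 12·12
Thus 12·(-12) ≡ 1 (mod 29); reducing, -12 mod 29 = 17.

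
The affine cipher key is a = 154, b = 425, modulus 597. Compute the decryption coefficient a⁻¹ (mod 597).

gcd(597, 154) by repeated division:
597 = 3*154 + 135
154 = 1*135 + 19
135 = 7*19 + 2
19 = 9*2 + 1
2 = 2*1 + 0
The gcd is 1. Working backward:
1 = 19 − 9·2
1 = −9·135 + 64·19
1 = 64·154 − 73·135
1 = −73·597 + 283·154
So 154·283 ≡ 1 (mod 597).

283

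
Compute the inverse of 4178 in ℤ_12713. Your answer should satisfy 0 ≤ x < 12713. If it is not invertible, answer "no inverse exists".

9588

Run Euclid on (12713, 4178):
12713 = 3×4178 + 179
4178 = 23×179 + 61
179 = 2×61 + 57
61 = 1×57 + 4
57 = 14×4 + 1
4 = 4×1 + 0
The gcd is 1. Working backward:
1 = 57 − 14·4
1 = −14·61 + 15·57
1 = 15·179 − 44·61
1 = −44·4178 + 1027·179
1 = 1027·12713 − 3125·4178
Thus 4178·(-3125) ≡ 1 (mod 12713); reducing, -3125 mod 12713 = 9588.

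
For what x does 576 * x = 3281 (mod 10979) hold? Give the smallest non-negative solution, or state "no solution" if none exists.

101

First find gcd(576, 10979):
10979 = 19·576 + 35
576 = 16·35 + 16
35 = 2·16 + 3
16 = 5·3 + 1
3 = 3·1 + 0
gcd = 1, so a unique solution mod 10979 exists.
Back-substitute for the Bézout coefficients:
1 = 16 − 5·3
1 = −5·35 + 11·16
1 = 11·576 − 181·35
1 = −181·10979 + 3450·576
So 576·(3450) ≡ 1 (mod 10979), giving 576⁻¹ ≡ 3450.
x ≡ 576⁻¹·3281 ≡ 3450·3281 ≡ 101 (mod 10979).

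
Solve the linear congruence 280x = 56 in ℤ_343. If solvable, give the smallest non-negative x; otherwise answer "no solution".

First find gcd(280, 343):
343 = 1×280 + 63
280 = 4×63 + 28
63 = 2×28 + 7
28 = 4×7 + 0
gcd = 7 and 7 | 56, so solutions exist. Divide through by 7: 40x ≡ 8 (mod 49).
Now find 40⁻¹ mod 49:
49 = 1*40 + 9
40 = 4*9 + 4
9 = 2*4 + 1
4 = 4*1 + 0
Back-substitute:
1 = 9 − 2·4
1 = −2·40 + 9·9
1 = 9·49 − 11·40
So 40·(-11) ≡ 1 (mod 49), i.e. 40⁻¹ ≡ 38.
Then x ≡ 38·8 ≡ 10 (mod 49); the smallest non-negative solution is x = 10.

10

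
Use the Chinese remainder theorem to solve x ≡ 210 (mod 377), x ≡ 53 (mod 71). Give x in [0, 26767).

Write x = 210 + 377·k. Then 377·k ≡ 53 − 210 ≡ 56 (mod 71).
Need 377⁻¹ mod 71. Extended Euclid on (71, 22):
71 = 3×22 + 5
22 = 4×5 + 2
5 = 2×2 + 1
2 = 2×1 + 0
Back-substitute:
1 = 5 − 2·2
1 = −2·22 + 9·5
1 = 9·71 − 29·22
377⁻¹ ≡ 42 (mod 71), so k ≡ 42·56 ≡ 9 (mod 71).
x = 210 + 377·9 = 3603.

3603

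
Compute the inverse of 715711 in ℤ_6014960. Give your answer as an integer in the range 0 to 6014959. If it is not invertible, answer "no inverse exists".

1154431

Extended Euclidean algorithm:
6014960 = 8·715711 + 289272
715711 = 2·289272 + 137167
289272 = 2·137167 + 14938
137167 = 9·14938 + 2725
14938 = 5·2725 + 1313
2725 = 2·1313 + 99
1313 = 13·99 + 26
99 = 3·26 + 21
26 = 1·21 + 5
21 = 4·5 + 1
5 = 5·1 + 0
gcd = 1, so the inverse exists. Back-substitute:
1 = 21 − 4·5
1 = −4·26 + 5·21
1 = 5·99 − 19·26
1 = −19·1313 + 252·99
1 = 252·2725 − 523·1313
1 = −523·14938 + 2867·2725
1 = 2867·137167 − 26326·14938
1 = −26326·289272 + 55519·137167
1 = 55519·715711 − 137364·289272
1 = −137364·6014960 + 1154431·715711
So 715711·1154431 ≡ 1 (mod 6014960).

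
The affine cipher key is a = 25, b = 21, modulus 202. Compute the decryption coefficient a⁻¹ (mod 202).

97

Apply the Euclidean algorithm to 202 and 25:
202 = 8*25 + 2
25 = 12*2 + 1
2 = 2*1 + 0
Since gcd(25, 202) = 1, back-substitute to write 1 as a combination:
1 = 25 − 12·2
1 = −12·202 + 97·25
So 25·97 ≡ 1 (mod 202).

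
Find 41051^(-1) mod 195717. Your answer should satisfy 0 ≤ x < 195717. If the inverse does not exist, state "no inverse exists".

87968

Apply the Euclidean algorithm to 195717 and 41051:
195717 = 4·41051 + 31513
41051 = 1·31513 + 9538
31513 = 3·9538 + 2899
9538 = 3·2899 + 841
2899 = 3·841 + 376
841 = 2·376 + 89
376 = 4·89 + 20
89 = 4·20 + 9
20 = 2·9 + 2
9 = 4·2 + 1
2 = 2·1 + 0
gcd = 1, so the inverse exists. Back-substitute:
1 = 9 − 4·2
1 = −4·20 + 9·9
1 = 9·89 − 40·20
1 = −40·376 + 169·89
1 = 169·841 − 378·376
1 = −378·2899 + 1303·841
1 = 1303·9538 − 4287·2899
1 = −4287·31513 + 14164·9538
1 = 14164·41051 − 18451·31513
1 = −18451·195717 + 87968·41051
So 41051·87968 ≡ 1 (mod 195717).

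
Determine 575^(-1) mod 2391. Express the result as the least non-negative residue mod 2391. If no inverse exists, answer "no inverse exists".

578

Run Euclid on (2391, 575):
2391 = 4*575 + 91
575 = 6*91 + 29
91 = 3*29 + 4
29 = 7*4 + 1
4 = 4*1 + 0
gcd = 1, so the inverse exists. Back-substitute:
1 = 29 − 7·4
1 = −7·91 + 22·29
1 = 22·575 − 139·91
1 = −139·2391 + 578·575
So 575·578 ≡ 1 (mod 2391).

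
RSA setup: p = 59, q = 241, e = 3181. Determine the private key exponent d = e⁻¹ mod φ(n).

10021

φ(n) = (p−1)(q−1) = 58·240 = 13920.
Need d with 3181·d ≡ 1 (mod 13920). Apply the extended Euclidean algorithm:
13920 = 4*3181 + 1196
3181 = 2*1196 + 789
1196 = 1*789 + 407
789 = 1*407 + 382
407 = 1*382 + 25
382 = 15*25 + 7
25 = 3*7 + 4
7 = 1*4 + 3
4 = 1*3 + 1
3 = 3*1 + 0
Back-substitute:
1 = 4 − 3
1 = −7 + 2·4
1 = 2·25 − 7·7
1 = −7·382 + 107·25
1 = 107·407 − 114·382
1 = −114·789 + 221·407
1 = 221·1196 − 335·789
1 = −335·3181 + 891·1196
1 = 891·13920 − 3899·3181
So 3181·(-3899) ≡ 1 (mod 13920), hence d ≡ -3899 ≡ 10021 (mod 13920).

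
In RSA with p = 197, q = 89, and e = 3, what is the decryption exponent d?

11499

φ(n) = (p−1)(q−1) = 196·88 = 17248.
Need d with 3·d ≡ 1 (mod 17248). Apply the extended Euclidean algorithm:
17248 = 5749·3 + 1
3 = 3·1 + 0
Back-substitute:
1 = 17248 − 5749·3
So 3·(-5749) ≡ 1 (mod 17248), hence d ≡ -5749 ≡ 11499 (mod 17248).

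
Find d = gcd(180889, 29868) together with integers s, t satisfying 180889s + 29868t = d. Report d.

1

Apply Euclid's algorithm to 180889 and 29868:
180889 = 6×29868 + 1681
29868 = 17×1681 + 1291
1681 = 1×1291 + 390
1291 = 3×390 + 121
390 = 3×121 + 27
121 = 4×27 + 13
27 = 2×13 + 1
13 = 13×1 + 0
gcd(180889, 29868) = 1.
Working backward:
1 = 27 − 2·13
1 = −2·121 + 9·27
1 = 9·390 − 29·121
1 = −29·1291 + 96·390
1 = 96·1681 − 125·1291
1 = −125·29868 + 2221·1681
1 = 2221·180889 − 13451·29868
So 1 = (2221)·180889 + (-13451)·29868.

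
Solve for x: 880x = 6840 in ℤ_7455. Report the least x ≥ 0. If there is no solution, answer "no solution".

1431

First find gcd(880, 7455):
7455 = 8·880 + 415
880 = 2·415 + 50
415 = 8·50 + 15
50 = 3·15 + 5
15 = 3·5 + 0
gcd = 5 and 5 | 6840, so solutions exist. Divide through by 5: 176x ≡ 1368 (mod 1491).
Now find 176⁻¹ mod 1491:
1491 = 8×176 + 83
176 = 2×83 + 10
83 = 8×10 + 3
10 = 3×3 + 1
3 = 3×1 + 0
Back-substitute:
1 = 10 − 3·3
1 = −3·83 + 25·10
1 = 25·176 − 53·83
1 = −53·1491 + 449·176
So 176⁻¹ ≡ 449 (mod 1491).
Then x ≡ 449·1368 ≡ 1431 (mod 1491); the smallest non-negative solution is x = 1431.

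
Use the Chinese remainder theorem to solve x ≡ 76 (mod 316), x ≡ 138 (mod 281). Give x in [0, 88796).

20932

Write x = 76 + 316·k. Then 316·k ≡ 138 − 76 ≡ 62 (mod 281).
Need 316⁻¹ mod 281. Extended Euclid on (281, 35):
281 = 8·35 + 1
35 = 35·1 + 0
Back-substitute:
1 = 281 − 8·35
316⁻¹ ≡ 273 (mod 281), so k ≡ 273·62 ≡ 66 (mod 281).
x = 76 + 316·66 = 20932.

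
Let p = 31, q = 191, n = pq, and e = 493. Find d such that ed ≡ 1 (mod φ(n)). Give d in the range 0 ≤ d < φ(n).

3457

φ(n) = (p−1)(q−1) = 30·190 = 5700.
Need d with 493·d ≡ 1 (mod 5700). Apply the extended Euclidean algorithm:
5700 = 11·493 + 277
493 = 1·277 + 216
277 = 1·216 + 61
216 = 3·61 + 33
61 = 1·33 + 28
33 = 1·28 + 5
28 = 5·5 + 3
5 = 1·3 + 2
3 = 1·2 + 1
2 = 2·1 + 0
Back-substitute:
1 = 3 − 2
1 = −5 + 2·3
1 = 2·28 − 11·5
1 = −11·33 + 13·28
1 = 13·61 − 24·33
1 = −24·216 + 85·61
1 = 85·277 − 109·216
1 = −109·493 + 194·277
1 = 194·5700 − 2243·493
So 493·(-2243) ≡ 1 (mod 5700), hence d ≡ -2243 ≡ 3457 (mod 5700).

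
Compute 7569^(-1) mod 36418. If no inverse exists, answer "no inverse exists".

Extended Euclidean algorithm:
36418 = 4*7569 + 6142
7569 = 1*6142 + 1427
6142 = 4*1427 + 434
1427 = 3*434 + 125
434 = 3*125 + 59
125 = 2*59 + 7
59 = 8*7 + 3
7 = 2*3 + 1
3 = 3*1 + 0
The gcd is 1. Working backward:
1 = 7 − 2·3
1 = −2·59 + 17·7
1 = 17·125 − 36·59
1 = −36·434 + 125·125
1 = 125·1427 − 411·434
1 = −411·6142 + 1769·1427
1 = 1769·7569 − 2180·6142
1 = −2180·36418 + 10489·7569
So 7569·10489 ≡ 1 (mod 36418).

10489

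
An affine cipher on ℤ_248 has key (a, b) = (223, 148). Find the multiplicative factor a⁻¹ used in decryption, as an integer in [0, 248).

119

gcd(248, 223) by repeated division:
248 = 1×223 + 25
223 = 8×25 + 23
25 = 1×23 + 2
23 = 11×2 + 1
2 = 2×1 + 0
The gcd is 1. Working backward:
1 = 23 − 11·2
1 = −11·25 + 12·23
1 = 12·223 − 107·25
1 = −107·248 + 119·223
So 223·119 ≡ 1 (mod 248).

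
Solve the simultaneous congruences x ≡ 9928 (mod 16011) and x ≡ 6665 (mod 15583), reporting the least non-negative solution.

159031180

Write x = 9928 + 16011·k. Then 16011·k ≡ 6665 − 9928 ≡ 12320 (mod 15583).
Need 16011⁻¹ mod 15583. Extended Euclid on (15583, 428):
15583 = 36·428 + 175
428 = 2·175 + 78
175 = 2·78 + 19
78 = 4·19 + 2
19 = 9·2 + 1
2 = 2·1 + 0
Back-substitute:
1 = 19 − 9·2
1 = −9·78 + 37·19
1 = 37·175 − 83·78
1 = −83·428 + 203·175
1 = 203·15583 − 7391·428
16011⁻¹ ≡ 8192 (mod 15583), so k ≡ 8192·12320 ≡ 9932 (mod 15583).
x = 9928 + 16011·9932 = 159031180.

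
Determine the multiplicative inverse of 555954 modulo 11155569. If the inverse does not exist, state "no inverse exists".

no inverse exists

Compute gcd(555954, 11155569):
11155569 = 20×555954 + 36489
555954 = 15×36489 + 8619
36489 = 4×8619 + 2013
8619 = 4×2013 + 567
2013 = 3×567 + 312
567 = 1×312 + 255
312 = 1×255 + 57
255 = 4×57 + 27
57 = 2×27 + 3
27 = 9×3 + 0
The gcd is 3, not 1, hence no inverse exists.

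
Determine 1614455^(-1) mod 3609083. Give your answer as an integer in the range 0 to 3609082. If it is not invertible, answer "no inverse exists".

1193161

Extended Euclidean algorithm:
3609083 = 2*1614455 + 380173
1614455 = 4*380173 + 93763
380173 = 4*93763 + 5121
93763 = 18*5121 + 1585
5121 = 3*1585 + 366
1585 = 4*366 + 121
366 = 3*121 + 3
121 = 40*3 + 1
3 = 3*1 + 0
gcd = 1, so the inverse exists. Back-substitute:
1 = 121 − 40·3
1 = −40·366 + 121·121
1 = 121·1585 − 524·366
1 = −524·5121 + 1693·1585
1 = 1693·93763 − 30998·5121
1 = −30998·380173 + 125685·93763
1 = 125685·1614455 − 533738·380173
1 = −533738·3609083 + 1193161·1614455
So 1614455·1193161 ≡ 1 (mod 3609083).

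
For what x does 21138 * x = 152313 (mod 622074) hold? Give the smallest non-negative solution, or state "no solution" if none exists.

gcd(21138, 622074):
622074 = 29×21138 + 9072
21138 = 2×9072 + 2994
9072 = 3×2994 + 90
2994 = 33×90 + 24
90 = 3×24 + 18
24 = 1×18 + 6
18 = 3×6 + 0
gcd = 6, but 6 ∤ 152313, so the congruence has no solution.

no solution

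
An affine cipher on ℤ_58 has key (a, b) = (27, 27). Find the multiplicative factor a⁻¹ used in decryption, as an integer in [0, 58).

43

Run Euclid on (58, 27):
58 = 2·27 + 4
27 = 6·4 + 3
4 = 1·3 + 1
3 = 3·1 + 0
The gcd is 1. Working backward:
1 = 4 − 3
1 = −27 + 7·4
1 = 7·58 − 15·27
Thus 27·(-15) ≡ 1 (mod 58); reducing, -15 mod 58 = 43.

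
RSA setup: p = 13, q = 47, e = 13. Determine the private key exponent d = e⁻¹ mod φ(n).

85

φ(n) = (p−1)(q−1) = 12·46 = 552.
Need d with 13·d ≡ 1 (mod 552). Apply the extended Euclidean algorithm:
552 = 42·13 + 6
13 = 2·6 + 1
6 = 6·1 + 0
Back-substitute:
1 = 13 − 2·6
1 = −2·552 + 85·13
So 13·85 ≡ 1 (mod 552), hence d = 85.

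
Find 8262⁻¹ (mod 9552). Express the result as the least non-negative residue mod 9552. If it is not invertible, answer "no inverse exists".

no inverse exists

Euclidean algorithm on 9552, 8262:
9552 = 1×8262 + 1290
8262 = 6×1290 + 522
1290 = 2×522 + 246
522 = 2×246 + 30
246 = 8×30 + 6
30 = 5×6 + 0
gcd(8262, 9552) = 6 ≠ 1, so 8262 has no multiplicative inverse modulo 9552.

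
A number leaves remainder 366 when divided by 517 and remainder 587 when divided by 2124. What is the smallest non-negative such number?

Write x = 366 + 517·k. Then 517·k ≡ 587 − 366 ≡ 221 (mod 2124).
Need 517⁻¹ mod 2124. Extended Euclid on (2124, 517):
2124 = 4×517 + 56
517 = 9×56 + 13
56 = 4×13 + 4
13 = 3×4 + 1
4 = 4×1 + 0
Back-substitute:
1 = 13 − 3·4
1 = −3·56 + 13·13
1 = 13·517 − 120·56
1 = −120·2124 + 493·517
517⁻¹ ≡ 493 (mod 2124), so k ≡ 493·221 ≡ 629 (mod 2124).
x = 366 + 517·629 = 325559.

325559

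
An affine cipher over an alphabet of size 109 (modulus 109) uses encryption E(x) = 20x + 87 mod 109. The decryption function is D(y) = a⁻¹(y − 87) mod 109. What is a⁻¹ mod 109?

60

Run Euclid on (109, 20):
109 = 5·20 + 9
20 = 2·9 + 2
9 = 4·2 + 1
2 = 2·1 + 0
Since gcd(20, 109) = 1, back-substitute to write 1 as a combination:
1 = 9 − 4·2
1 = −4·20 + 9·9
1 = 9·109 − 49·20
So 20·(-49) ≡ 1 (mod 109), and -49 ≡ 60 (mod 109).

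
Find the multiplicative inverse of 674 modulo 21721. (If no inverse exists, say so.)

16468

Extended Euclidean algorithm:
21721 = 32*674 + 153
674 = 4*153 + 62
153 = 2*62 + 29
62 = 2*29 + 4
29 = 7*4 + 1
4 = 4*1 + 0
Since gcd(674, 21721) = 1, back-substitute to write 1 as a combination:
1 = 29 − 7·4
1 = −7·62 + 15·29
1 = 15·153 − 37·62
1 = −37·674 + 163·153
1 = 163·21721 − 5253·674
Thus 674·(-5253) ≡ 1 (mod 21721); reducing, -5253 mod 21721 = 16468.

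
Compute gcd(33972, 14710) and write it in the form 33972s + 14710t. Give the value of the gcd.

2

Euclidean algorithm:
33972 = 2×14710 + 4552
14710 = 3×4552 + 1054
4552 = 4×1054 + 336
1054 = 3×336 + 46
336 = 7×46 + 14
46 = 3×14 + 4
14 = 3×4 + 2
4 = 2×2 + 0
gcd(33972, 14710) = 2.
Working backward:
2 = 14 − 3·4
2 = −3·46 + 10·14
2 = 10·336 − 73·46
2 = −73·1054 + 229·336
2 = 229·4552 − 989·1054
2 = −989·14710 + 3196·4552
2 = 3196·33972 − 7381·14710
So 2 = (3196)·33972 + (-7381)·14710.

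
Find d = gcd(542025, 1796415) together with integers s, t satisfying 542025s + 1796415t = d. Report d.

Euclidean algorithm:
1796415 = 3·542025 + 170340
542025 = 3·170340 + 31005
170340 = 5·31005 + 15315
31005 = 2·15315 + 375
15315 = 40·375 + 315
375 = 1·315 + 60
315 = 5·60 + 15
60 = 4·15 + 0
gcd(542025, 1796415) = 15.
Express as a combination:
15 = 315 − 5·60
15 = −5·375 + 6·315
15 = 6·15315 − 245·375
15 = −245·31005 + 496·15315
15 = 496·170340 − 2725·31005
15 = −2725·542025 + 8671·170340
15 = 8671·1796415 − 28738·542025
So 15 = (8671)·1796415 + (-28738)·542025.

15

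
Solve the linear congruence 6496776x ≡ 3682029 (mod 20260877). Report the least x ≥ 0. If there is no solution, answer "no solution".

135295

First find gcd(6496776, 20260877):
20260877 = 3*6496776 + 770549
6496776 = 8*770549 + 332384
770549 = 2*332384 + 105781
332384 = 3*105781 + 15041
105781 = 7*15041 + 494
15041 = 30*494 + 221
494 = 2*221 + 52
221 = 4*52 + 13
52 = 4*13 + 0
gcd = 13 and 13 | 3682029, so solutions exist. Divide through by 13: 499752x ≡ 283233 (mod 1558529).
Now find 499752⁻¹ mod 1558529:
1558529 = 3*499752 + 59273
499752 = 8*59273 + 25568
59273 = 2*25568 + 8137
25568 = 3*8137 + 1157
8137 = 7*1157 + 38
1157 = 30*38 + 17
38 = 2*17 + 4
17 = 4*4 + 1
4 = 4*1 + 0
Back-substitute:
1 = 17 − 4·4
1 = −4·38 + 9·17
1 = 9·1157 − 274·38
1 = −274·8137 + 1927·1157
1 = 1927·25568 − 6055·8137
1 = −6055·59273 + 14037·25568
1 = 14037·499752 − 118351·59273
1 = −118351·1558529 + 369090·499752
So 499752⁻¹ ≡ 369090 (mod 1558529).
Then x ≡ 369090·283233 ≡ 135295 (mod 1558529); the smallest non-negative solution is x = 135295.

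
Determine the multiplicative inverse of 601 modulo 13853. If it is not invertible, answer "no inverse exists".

461

Run Euclid on (13853, 601):
13853 = 23*601 + 30
601 = 20*30 + 1
30 = 30*1 + 0
Since gcd(601, 13853) = 1, back-substitute to write 1 as a combination:
1 = 601 − 20·30
1 = −20·13853 + 461·601
So 601·461 ≡ 1 (mod 13853).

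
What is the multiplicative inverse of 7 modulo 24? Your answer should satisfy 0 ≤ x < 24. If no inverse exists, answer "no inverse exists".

7

Apply the Euclidean algorithm to 24 and 7:
24 = 3*7 + 3
7 = 2*3 + 1
3 = 3*1 + 0
Since gcd(7, 24) = 1, back-substitute to write 1 as a combination:
1 = 7 − 2·3
1 = −2·24 + 7·7
So 7·7 ≡ 1 (mod 24).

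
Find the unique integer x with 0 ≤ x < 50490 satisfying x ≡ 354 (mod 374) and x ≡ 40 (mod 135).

Write x = 354 + 374·k. Then 374·k ≡ 40 − 354 ≡ 91 (mod 135).
Need 374⁻¹ mod 135. Extended Euclid on (135, 104):
135 = 1*104 + 31
104 = 3*31 + 11
31 = 2*11 + 9
11 = 1*9 + 2
9 = 4*2 + 1
2 = 2*1 + 0
Back-substitute:
1 = 9 − 4·2
1 = −4·11 + 5·9
1 = 5·31 − 14·11
1 = −14·104 + 47·31
1 = 47·135 − 61·104
374⁻¹ ≡ 74 (mod 135), so k ≡ 74·91 ≡ 119 (mod 135).
x = 354 + 374·119 = 44860.

44860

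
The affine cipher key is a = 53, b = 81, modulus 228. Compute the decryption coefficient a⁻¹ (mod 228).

Run Euclid on (228, 53):
228 = 4·53 + 16
53 = 3·16 + 5
16 = 3·5 + 1
5 = 5·1 + 0
The gcd is 1. Working backward:
1 = 16 − 3·5
1 = −3·53 + 10·16
1 = 10·228 − 43·53
Thus 53·(-43) ≡ 1 (mod 228); reducing, -43 mod 228 = 185.

185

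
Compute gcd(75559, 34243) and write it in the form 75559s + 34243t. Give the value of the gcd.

Euclidean algorithm:
75559 = 2×34243 + 7073
34243 = 4×7073 + 5951
7073 = 1×5951 + 1122
5951 = 5×1122 + 341
1122 = 3×341 + 99
341 = 3×99 + 44
99 = 2×44 + 11
44 = 4×11 + 0
gcd(75559, 34243) = 11.
Express as a combination:
11 = 99 − 2·44
11 = −2·341 + 7·99
11 = 7·1122 − 23·341
11 = −23·5951 + 122·1122
11 = 122·7073 − 145·5951
11 = −145·34243 + 702·7073
11 = 702·75559 − 1549·34243
So 11 = (702)·75559 + (-1549)·34243.

11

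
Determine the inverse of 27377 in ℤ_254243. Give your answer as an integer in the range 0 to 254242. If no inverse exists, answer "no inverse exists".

76532

Extended Euclidean algorithm:
254243 = 9·27377 + 7850
27377 = 3·7850 + 3827
7850 = 2·3827 + 196
3827 = 19·196 + 103
196 = 1·103 + 93
103 = 1·93 + 10
93 = 9·10 + 3
10 = 3·3 + 1
3 = 3·1 + 0
The gcd is 1. Working backward:
1 = 10 − 3·3
1 = −3·93 + 28·10
1 = 28·103 − 31·93
1 = −31·196 + 59·103
1 = 59·3827 − 1152·196
1 = −1152·7850 + 2363·3827
1 = 2363·27377 − 8241·7850
1 = −8241·254243 + 76532·27377
So 27377·76532 ≡ 1 (mod 254243).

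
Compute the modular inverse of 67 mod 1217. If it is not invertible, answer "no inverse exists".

Run Euclid on (1217, 67):
1217 = 18·67 + 11
67 = 6·11 + 1
11 = 11·1 + 0
Since gcd(67, 1217) = 1, back-substitute to write 1 as a combination:
1 = 67 − 6·11
1 = −6·1217 + 109·67
So 67·109 ≡ 1 (mod 1217).

109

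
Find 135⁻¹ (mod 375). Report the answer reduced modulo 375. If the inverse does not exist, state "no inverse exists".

no inverse exists

Euclidean algorithm on 375, 135:
375 = 2·135 + 105
135 = 1·105 + 30
105 = 3·30 + 15
30 = 2·15 + 0
The gcd is 15, not 1, hence no inverse exists.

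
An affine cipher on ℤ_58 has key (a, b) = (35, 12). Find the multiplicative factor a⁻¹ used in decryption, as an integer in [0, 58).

Extended Euclidean algorithm:
58 = 1*35 + 23
35 = 1*23 + 12
23 = 1*12 + 11
12 = 1*11 + 1
11 = 11*1 + 0
gcd = 1, so the inverse exists. Back-substitute:
1 = 12 − 11
1 = −23 + 2·12
1 = 2·35 − 3·23
1 = −3·58 + 5·35
So 35·5 ≡ 1 (mod 58).

5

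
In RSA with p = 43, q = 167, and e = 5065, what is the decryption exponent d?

457

φ(n) = (p−1)(q−1) = 42·166 = 6972.
Need d with 5065·d ≡ 1 (mod 6972). Apply the extended Euclidean algorithm:
6972 = 1·5065 + 1907
5065 = 2·1907 + 1251
1907 = 1·1251 + 656
1251 = 1·656 + 595
656 = 1·595 + 61
595 = 9·61 + 46
61 = 1·46 + 15
46 = 3·15 + 1
15 = 15·1 + 0
Back-substitute:
1 = 46 − 3·15
1 = −3·61 + 4·46
1 = 4·595 − 39·61
1 = −39·656 + 43·595
1 = 43·1251 − 82·656
1 = −82·1907 + 125·1251
1 = 125·5065 − 332·1907
1 = −332·6972 + 457·5065
So 5065·457 ≡ 1 (mod 6972), hence d = 457.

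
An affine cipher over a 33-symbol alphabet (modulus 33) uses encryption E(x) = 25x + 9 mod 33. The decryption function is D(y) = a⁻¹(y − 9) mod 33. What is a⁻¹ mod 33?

4

Extended Euclidean algorithm:
33 = 1·25 + 8
25 = 3·8 + 1
8 = 8·1 + 0
gcd = 1, so the inverse exists. Back-substitute:
1 = 25 − 3·8
1 = −3·33 + 4·25
So 25·4 ≡ 1 (mod 33).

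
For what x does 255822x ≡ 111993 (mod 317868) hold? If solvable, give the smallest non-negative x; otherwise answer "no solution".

no solution

gcd(255822, 317868):
317868 = 1×255822 + 62046
255822 = 4×62046 + 7638
62046 = 8×7638 + 942
7638 = 8×942 + 102
942 = 9×102 + 24
102 = 4×24 + 6
24 = 4×6 + 0
gcd = 6, but 6 ∤ 111993, so the congruence has no solution.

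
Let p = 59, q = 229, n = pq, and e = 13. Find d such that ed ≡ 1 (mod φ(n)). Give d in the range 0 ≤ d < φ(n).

φ(n) = (p−1)(q−1) = 58·228 = 13224.
Need d with 13·d ≡ 1 (mod 13224). Apply the extended Euclidean algorithm:
13224 = 1017·13 + 3
13 = 4·3 + 1
3 = 3·1 + 0
Back-substitute:
1 = 13 − 4·3
1 = −4·13224 + 4069·13
So 13·4069 ≡ 1 (mod 13224), hence d = 4069.

4069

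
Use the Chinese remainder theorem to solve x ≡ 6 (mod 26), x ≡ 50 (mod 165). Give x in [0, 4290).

4010

Write x = 6 + 26·k. Then 26·k ≡ 50 − 6 ≡ 44 (mod 165).
Need 26⁻¹ mod 165. Extended Euclid on (165, 26):
165 = 6*26 + 9
26 = 2*9 + 8
9 = 1*8 + 1
8 = 8*1 + 0
Back-substitute:
1 = 9 − 8
1 = −26 + 3·9
1 = 3·165 − 19·26
26⁻¹ ≡ 146 (mod 165), so k ≡ 146·44 ≡ 154 (mod 165).
x = 6 + 26·154 = 4010.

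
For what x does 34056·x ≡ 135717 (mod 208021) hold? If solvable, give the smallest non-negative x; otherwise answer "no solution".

no solution

gcd(34056, 208021):
208021 = 6*34056 + 3685
34056 = 9*3685 + 891
3685 = 4*891 + 121
891 = 7*121 + 44
121 = 2*44 + 33
44 = 1*33 + 11
33 = 3*11 + 0
gcd = 11, but 11 ∤ 135717, so the congruence has no solution.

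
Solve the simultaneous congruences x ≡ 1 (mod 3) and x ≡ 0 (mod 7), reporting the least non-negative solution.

7

Write x = 1 + 3·k. Then 3·k ≡ 0 − 1 ≡ 6 (mod 7).
Need 3⁻¹ mod 7. Extended Euclid on (7, 3):
7 = 2×3 + 1
3 = 3×1 + 0
Back-substitute:
1 = 7 − 2·3
3⁻¹ ≡ 5 (mod 7), so k ≡ 5·6 ≡ 2 (mod 7).
x = 1 + 3·2 = 7.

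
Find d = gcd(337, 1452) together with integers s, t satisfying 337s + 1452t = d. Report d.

Apply Euclid's algorithm to 1452 and 337:
1452 = 4×337 + 104
337 = 3×104 + 25
104 = 4×25 + 4
25 = 6×4 + 1
4 = 4×1 + 0
gcd(337, 1452) = 1.
Working backward:
1 = 25 − 6·4
1 = −6·104 + 25·25
1 = 25·337 − 81·104
1 = −81·1452 + 349·337
So 1 = (-81)·1452 + (349)·337.

1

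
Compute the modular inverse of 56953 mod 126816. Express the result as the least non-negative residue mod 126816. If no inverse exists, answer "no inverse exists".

gcd(126816, 56953) by repeated division:
126816 = 2·56953 + 12910
56953 = 4·12910 + 5313
12910 = 2·5313 + 2284
5313 = 2·2284 + 745
2284 = 3·745 + 49
745 = 15·49 + 10
49 = 4·10 + 9
10 = 1·9 + 1
9 = 9·1 + 0
The gcd is 1. Working backward:
1 = 10 − 9
1 = −49 + 5·10
1 = 5·745 − 76·49
1 = −76·2284 + 233·745
1 = 233·5313 − 542·2284
1 = −542·12910 + 1317·5313
1 = 1317·56953 − 5810·12910
1 = −5810·126816 + 12937·56953
So 56953·12937 ≡ 1 (mod 126816).

12937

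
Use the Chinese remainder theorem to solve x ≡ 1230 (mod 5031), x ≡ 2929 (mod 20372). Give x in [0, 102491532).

Write x = 1230 + 5031·k. Then 5031·k ≡ 2929 − 1230 ≡ 1699 (mod 20372).
Need 5031⁻¹ mod 20372. Extended Euclid on (20372, 5031):
20372 = 4·5031 + 248
5031 = 20·248 + 71
248 = 3·71 + 35
71 = 2·35 + 1
35 = 35·1 + 0
Back-substitute:
1 = 71 − 2·35
1 = −2·248 + 7·71
1 = 7·5031 − 142·248
1 = −142·20372 + 575·5031
5031⁻¹ ≡ 575 (mod 20372), so k ≡ 575·1699 ≡ 19441 (mod 20372).
x = 1230 + 5031·19441 = 97808901.

97808901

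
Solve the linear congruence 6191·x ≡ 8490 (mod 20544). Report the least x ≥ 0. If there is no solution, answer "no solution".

20406

First find gcd(6191, 20544):
20544 = 3×6191 + 1971
6191 = 3×1971 + 278
1971 = 7×278 + 25
278 = 11×25 + 3
25 = 8×3 + 1
3 = 3×1 + 0
gcd = 1, so a unique solution mod 20544 exists.
Back-substitute for the Bézout coefficients:
1 = 25 − 8·3
1 = −8·278 + 89·25
1 = 89·1971 − 631·278
1 = −631·6191 + 1982·1971
1 = 1982·20544 − 6577·6191
So 6191·(-6577) ≡ 1 (mod 20544), giving 6191⁻¹ ≡ 13967.
x ≡ 6191⁻¹·8490 ≡ 13967·8490 ≡ 20406 (mod 20544).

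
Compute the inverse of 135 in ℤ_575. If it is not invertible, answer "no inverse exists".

Compute gcd(135, 575):
575 = 4×135 + 35
135 = 3×35 + 30
35 = 1×30 + 5
30 = 6×5 + 0
gcd(135, 575) = 5 ≠ 1, so 135 has no multiplicative inverse modulo 575.

no inverse exists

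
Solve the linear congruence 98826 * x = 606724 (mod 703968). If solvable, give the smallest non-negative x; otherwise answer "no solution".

no solution

gcd(98826, 703968):
703968 = 7·98826 + 12186
98826 = 8·12186 + 1338
12186 = 9·1338 + 144
1338 = 9·144 + 42
144 = 3·42 + 18
42 = 2·18 + 6
18 = 3·6 + 0
gcd = 6, but 6 ∤ 606724, so the congruence has no solution.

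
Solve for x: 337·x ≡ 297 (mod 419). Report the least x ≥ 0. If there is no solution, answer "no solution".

First find gcd(337, 419):
419 = 1·337 + 82
337 = 4·82 + 9
82 = 9·9 + 1
9 = 9·1 + 0
gcd = 1, so a unique solution mod 419 exists.
Back-substitute for the Bézout coefficients:
1 = 82 − 9·9
1 = −9·337 + 37·82
1 = 37·419 − 46·337
So 337·(-46) ≡ 1 (mod 419), giving 337⁻¹ ≡ 373.
x ≡ 337⁻¹·297 ≡ 373·297 ≡ 165 (mod 419).

165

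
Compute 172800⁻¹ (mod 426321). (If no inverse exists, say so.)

no inverse exists

Compute gcd(172800, 426321):
426321 = 2×172800 + 80721
172800 = 2×80721 + 11358
80721 = 7×11358 + 1215
11358 = 9×1215 + 423
1215 = 2×423 + 369
423 = 1×369 + 54
369 = 6×54 + 45
54 = 1×45 + 9
45 = 5×9 + 0
gcd(172800, 426321) = 9 ≠ 1, so 172800 has no multiplicative inverse modulo 426321.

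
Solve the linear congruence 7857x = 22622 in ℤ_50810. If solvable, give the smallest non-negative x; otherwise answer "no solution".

First find gcd(7857, 50810):
50810 = 6·7857 + 3668
7857 = 2·3668 + 521
3668 = 7·521 + 21
521 = 24·21 + 17
21 = 1·17 + 4
17 = 4·4 + 1
4 = 4·1 + 0
gcd = 1, so a unique solution mod 50810 exists.
Back-substitute for the Bézout coefficients:
1 = 17 − 4·4
1 = −4·21 + 5·17
1 = 5·521 − 124·21
1 = −124·3668 + 873·521
1 = 873·7857 − 1870·3668
1 = −1870·50810 + 12093·7857
So 7857·(12093) ≡ 1 (mod 50810), giving 7857⁻¹ ≡ 12093.
x ≡ 7857⁻¹·22622 ≡ 12093·22622 ≡ 6806 (mod 50810).

6806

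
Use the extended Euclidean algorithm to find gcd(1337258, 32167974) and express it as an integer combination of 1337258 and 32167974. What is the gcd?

2

Repeated division:
32167974 = 24·1337258 + 73782
1337258 = 18·73782 + 9182
73782 = 8·9182 + 326
9182 = 28·326 + 54
326 = 6·54 + 2
54 = 27·2 + 0
gcd(1337258, 32167974) = 2.
Back-substituting:
2 = 326 − 6·54
2 = −6·9182 + 169·326
2 = 169·73782 − 1358·9182
2 = −1358·1337258 + 24613·73782
2 = 24613·32167974 − 592070·1337258
So 2 = (24613)·32167974 + (-592070)·1337258.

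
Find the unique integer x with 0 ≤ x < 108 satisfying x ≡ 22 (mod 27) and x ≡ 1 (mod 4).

Write x = 22 + 27·k. Then 27·k ≡ 1 − 22 ≡ 3 (mod 4).
Need 27⁻¹ mod 4. Extended Euclid on (4, 3):
4 = 1*3 + 1
3 = 3*1 + 0
Back-substitute:
1 = 4 − 3
27⁻¹ ≡ 3 (mod 4), so k ≡ 3·3 ≡ 1 (mod 4).
x = 22 + 27·1 = 49.

49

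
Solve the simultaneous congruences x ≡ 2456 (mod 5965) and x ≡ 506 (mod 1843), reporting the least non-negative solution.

Write x = 2456 + 5965·k. Then 5965·k ≡ 506 − 2456 ≡ 1736 (mod 1843).
Need 5965⁻¹ mod 1843. Extended Euclid on (1843, 436):
1843 = 4*436 + 99
436 = 4*99 + 40
99 = 2*40 + 19
40 = 2*19 + 2
19 = 9*2 + 1
2 = 2*1 + 0
Back-substitute:
1 = 19 − 9·2
1 = −9·40 + 19·19
1 = 19·99 − 47·40
1 = −47·436 + 207·99
1 = 207·1843 − 875·436
5965⁻¹ ≡ 968 (mod 1843), so k ≡ 968·1736 ≡ 1475 (mod 1843).
x = 2456 + 5965·1475 = 8800831.

8800831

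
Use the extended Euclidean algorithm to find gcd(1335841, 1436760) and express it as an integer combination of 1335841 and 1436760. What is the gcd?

13

Apply Euclid's algorithm to 1436760 and 1335841:
1436760 = 1*1335841 + 100919
1335841 = 13*100919 + 23894
100919 = 4*23894 + 5343
23894 = 4*5343 + 2522
5343 = 2*2522 + 299
2522 = 8*299 + 130
299 = 2*130 + 39
130 = 3*39 + 13
39 = 3*13 + 0
gcd(1335841, 1436760) = 13.
Back-substituting:
13 = 130 − 3·39
13 = −3·299 + 7·130
13 = 7·2522 − 59·299
13 = −59·5343 + 125·2522
13 = 125·23894 − 559·5343
13 = −559·100919 + 2361·23894
13 = 2361·1335841 − 31252·100919
13 = −31252·1436760 + 33613·1335841
So 13 = (-31252)·1436760 + (33613)·1335841.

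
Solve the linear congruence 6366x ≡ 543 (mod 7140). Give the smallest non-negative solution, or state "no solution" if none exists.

no solution

gcd(6366, 7140):
7140 = 1·6366 + 774
6366 = 8·774 + 174
774 = 4·174 + 78
174 = 2·78 + 18
78 = 4·18 + 6
18 = 3·6 + 0
gcd = 6, but 6 ∤ 543, so the congruence has no solution.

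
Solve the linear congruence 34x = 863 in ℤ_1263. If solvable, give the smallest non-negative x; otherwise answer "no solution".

First find gcd(34, 1263):
1263 = 37·34 + 5
34 = 6·5 + 4
5 = 1·4 + 1
4 = 4·1 + 0
gcd = 1, so a unique solution mod 1263 exists.
Back-substitute for the Bézout coefficients:
1 = 5 − 4
1 = −34 + 7·5
1 = 7·1263 − 260·34
So 34·(-260) ≡ 1 (mod 1263), giving 34⁻¹ ≡ 1003.
x ≡ 34⁻¹·863 ≡ 1003·863 ≡ 434 (mod 1263).

434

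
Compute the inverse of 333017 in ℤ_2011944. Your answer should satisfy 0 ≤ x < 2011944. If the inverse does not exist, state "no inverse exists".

Extended Euclidean algorithm:
2011944 = 6×333017 + 13842
333017 = 24×13842 + 809
13842 = 17×809 + 89
809 = 9×89 + 8
89 = 11×8 + 1
8 = 8×1 + 0
The gcd is 1. Working backward:
1 = 89 − 11·8
1 = −11·809 + 100·89
1 = 100·13842 − 1711·809
1 = −1711·333017 + 41164·13842
1 = 41164·2011944 − 248695·333017
Hence 333017⁻¹ ≡ -248695 ≡ 1763249 (mod 2011944).

1763249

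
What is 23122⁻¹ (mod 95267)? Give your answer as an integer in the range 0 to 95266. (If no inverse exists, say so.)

Run Euclid on (95267, 23122):
95267 = 4·23122 + 2779
23122 = 8·2779 + 890
2779 = 3·890 + 109
890 = 8·109 + 18
109 = 6·18 + 1
18 = 18·1 + 0
gcd = 1, so the inverse exists. Back-substitute:
1 = 109 − 6·18
1 = −6·890 + 49·109
1 = 49·2779 − 153·890
1 = −153·23122 + 1273·2779
1 = 1273·95267 − 5245·23122
Thus 23122·(-5245) ≡ 1 (mod 95267); reducing, -5245 mod 95267 = 90022.

90022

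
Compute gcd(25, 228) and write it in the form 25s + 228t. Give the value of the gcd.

Apply Euclid's algorithm to 228 and 25:
228 = 9·25 + 3
25 = 8·3 + 1
3 = 3·1 + 0
gcd(25, 228) = 1.
Working backward:
1 = 25 − 8·3
1 = −8·228 + 73·25
So 1 = (-8)·228 + (73)·25.

1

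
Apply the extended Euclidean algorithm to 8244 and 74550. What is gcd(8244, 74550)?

Repeated division:
74550 = 9*8244 + 354
8244 = 23*354 + 102
354 = 3*102 + 48
102 = 2*48 + 6
48 = 8*6 + 0
gcd(8244, 74550) = 6.
Express as a combination:
6 = 102 − 2·48
6 = −2·354 + 7·102
6 = 7·8244 − 163·354
6 = −163·74550 + 1474·8244
So 6 = (-163)·74550 + (1474)·8244.

6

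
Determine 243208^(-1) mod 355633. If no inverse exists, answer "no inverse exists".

Apply the Euclidean algorithm to 355633 and 243208:
355633 = 1*243208 + 112425
243208 = 2*112425 + 18358
112425 = 6*18358 + 2277
18358 = 8*2277 + 142
2277 = 16*142 + 5
142 = 28*5 + 2
5 = 2*2 + 1
2 = 2*1 + 0
gcd = 1, so the inverse exists. Back-substitute:
1 = 5 − 2·2
1 = −2·142 + 57·5
1 = 57·2277 − 914·142
1 = −914·18358 + 7369·2277
1 = 7369·112425 − 45128·18358
1 = −45128·243208 + 97625·112425
1 = 97625·355633 − 142753·243208
Hence 243208⁻¹ ≡ -142753 ≡ 212880 (mod 355633).

212880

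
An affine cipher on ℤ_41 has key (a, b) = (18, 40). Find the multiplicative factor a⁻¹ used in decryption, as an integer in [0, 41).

16

gcd(41, 18) by repeated division:
41 = 2×18 + 5
18 = 3×5 + 3
5 = 1×3 + 2
3 = 1×2 + 1
2 = 2×1 + 0
The gcd is 1. Working backward:
1 = 3 − 2
1 = −5 + 2·3
1 = 2·18 − 7·5
1 = −7·41 + 16·18
So 18·16 ≡ 1 (mod 41).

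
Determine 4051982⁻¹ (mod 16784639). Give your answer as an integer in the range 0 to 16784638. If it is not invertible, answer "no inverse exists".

Apply the Euclidean algorithm to 16784639 and 4051982:
16784639 = 4*4051982 + 576711
4051982 = 7*576711 + 15005
576711 = 38*15005 + 6521
15005 = 2*6521 + 1963
6521 = 3*1963 + 632
1963 = 3*632 + 67
632 = 9*67 + 29
67 = 2*29 + 9
29 = 3*9 + 2
9 = 4*2 + 1
2 = 2*1 + 0
The gcd is 1. Working backward:
1 = 9 − 4·2
1 = −4·29 + 13·9
1 = 13·67 − 30·29
1 = −30·632 + 283·67
1 = 283·1963 − 879·632
1 = −879·6521 + 2920·1963
1 = 2920·15005 − 6719·6521
1 = −6719·576711 + 258242·15005
1 = 258242·4051982 − 1814413·576711
1 = −1814413·16784639 + 7515894·4051982
So 4051982·7515894 ≡ 1 (mod 16784639).

7515894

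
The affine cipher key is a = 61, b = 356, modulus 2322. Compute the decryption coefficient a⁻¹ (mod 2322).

571

Extended Euclidean algorithm:
2322 = 38×61 + 4
61 = 15×4 + 1
4 = 4×1 + 0
The gcd is 1. Working backward:
1 = 61 − 15·4
1 = −15·2322 + 571·61
So 61·571 ≡ 1 (mod 2322).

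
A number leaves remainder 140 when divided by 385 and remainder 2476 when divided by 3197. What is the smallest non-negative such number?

1095850

Write x = 140 + 385·k. Then 385·k ≡ 2476 − 140 ≡ 2336 (mod 3197).
Need 385⁻¹ mod 3197. Extended Euclid on (3197, 385):
3197 = 8×385 + 117
385 = 3×117 + 34
117 = 3×34 + 15
34 = 2×15 + 4
15 = 3×4 + 3
4 = 1×3 + 1
3 = 3×1 + 0
Back-substitute:
1 = 4 − 3
1 = −15 + 4·4
1 = 4·34 − 9·15
1 = −9·117 + 31·34
1 = 31·385 − 102·117
1 = −102·3197 + 847·385
385⁻¹ ≡ 847 (mod 3197), so k ≡ 847·2336 ≡ 2846 (mod 3197).
x = 140 + 385·2846 = 1095850.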